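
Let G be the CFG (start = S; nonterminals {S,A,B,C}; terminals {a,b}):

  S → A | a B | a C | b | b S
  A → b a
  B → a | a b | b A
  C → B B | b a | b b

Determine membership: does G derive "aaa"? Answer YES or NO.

CNF form of G:
  S -> T0 S | T0 T1 | T1 B | T1 C | b
  A -> T0 T1
  B -> T0 A | T1 T0 | a
  C -> B B | T0 T0 | T0 T1
  T0 -> b
  T1 -> a

CYK fill:
  cell(0,0) a: {B,T1}  orig:{B}
  cell(1,1) a: {B,T1}  orig:{B}
  cell(2,2) a: {B,T1}  orig:{B}
  cell(0,1) aa: {C,S}
  cell(1,2) aa: {C,S}
  cell(0,2) aaa: {S}

S ∈ T[0,2] ⇒ YES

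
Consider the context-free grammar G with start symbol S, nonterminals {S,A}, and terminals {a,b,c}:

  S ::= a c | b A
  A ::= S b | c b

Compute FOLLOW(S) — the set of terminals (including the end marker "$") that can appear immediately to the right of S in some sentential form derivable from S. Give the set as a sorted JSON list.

Compute FIRST by fixpoint:
[1]
  A via A→c b: +{c}
  S via S→a c: +{a}
  S via S→b A: +{b}
  FIRST[S]={a,b}  FIRST[A]={c}
[2]
  A via A→S b: +{a,b}
  FIRST[S]={a,b}  FIRST[A]={a,b,c}
[3] (no change)
  FIRST[S]={a,b}  FIRST[A]={a,b,c}

Compute FOLLOW by fixpoint:
seed FOLLOW(S) with $
round 1:
  A→S b: FOLLOW(S) ⊇ FIRST(b) = {b}; new: +{b}
  S→b A: FOLLOW(A) ⊇ FOLLOW(S) ⊇ {$,b}; new: +{$,b}
  FOLLOW(S)={$,b}  FOLLOW(A)={$,b}
round 2: — fixpoint
  FOLLOW(S)={$,b}  FOLLOW(A)={$,b}

FOLLOW(S) = ["$", "b"]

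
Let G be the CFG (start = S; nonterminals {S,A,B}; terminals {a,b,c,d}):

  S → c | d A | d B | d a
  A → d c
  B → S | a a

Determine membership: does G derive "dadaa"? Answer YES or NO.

Convert to CNF:
  S -> T0 A | T0 B | T0 T2 | c
  A -> T0 T1
  B -> T0 A | T0 B | T0 T2 | T2 T2 | c
  T0 -> d
  T1 -> c
  T2 -> a

CYK table (by increasing span):
  [0..0]={T0}  "d"  orig:{}
  [1..1]={T2}  "a"  orig:{}
  [2..2]={T0}  "d"  orig:{}
  [3..3]={T2}  "a"  orig:{}
  [4..4]={T2}  "a"  orig:{}
  [0..1]={B,S}  "da"
  [1..2]=∅  "ad"
  [2..3]={B,S}  "da"
  [3..4]={B}  "aa"
  [0..2]=∅  "dad"
  [1..3]=∅  "ada"
  [2..4]={B,S}  "daa"
  [0..3]=∅  "dada"
  [1..4]=∅  "adaa"
  [0..4]=∅  "dadaa"

S ∉ T[0,4] ⇒ NO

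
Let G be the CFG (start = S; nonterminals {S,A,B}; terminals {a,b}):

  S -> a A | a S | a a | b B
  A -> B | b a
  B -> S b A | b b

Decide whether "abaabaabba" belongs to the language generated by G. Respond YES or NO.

CNF form of G:
  S -> T0 B | T1 A | T1 S | T1 T1
  A -> S X2 | T0 T0 | T0 T1
  B -> S X3 | T0 T0
  T0 -> b
  T1 -> a
  X2 -> T0 A
  X3 -> T0 A

CYK fill:
  [0..0]={T1}  "a"  orig:{}
  [1..1]={T0}  "b"  orig:{}
  [2..2]={T1}  "a"  orig:{}
  [3..3]={T1}  "a"  orig:{}
  [4..4]={T0}  "b"  orig:{}
  [5..5]={T1}  "a"  orig:{}
  [6..6]={T1}  "a"  orig:{}
  [7..7]={T0}  "b"  orig:{}
  [8..8]={T0}  "b"  orig:{}
  [9..9]={T1}  "a"  orig:{}
  [0..1]=∅  "ab"
  [1..2]={A}  "ba"
  [2..3]={S}  "aa"
  [3..4]=∅  "ab"
  [4..5]={A}  "ba"
  [5..6]={S}  "aa"
  [6..7]=∅  "ab"
  [7..8]={A,B}  "bb"
  [8..9]={A}  "ba"
  [0..2]={S}  "aba"
  [1..3]=∅  "baa"
  [2..4]=∅  "aab"
  [3..5]={S}  "aba"
  [4..6]=∅  "baa"
  [5..7]=∅  "aab"
  [6..8]={S}  "abb"
  [7..9]={X2,X3}  "bba"  orig:{}
  [0..3]=∅  "abaa"
  [1..4]=∅  "baab"
  [2..5]={S}  "aaba"
  [3..6]=∅  "abaa"
  [4..7]=∅  "baab"
  [5..8]={S}  "aabb"
  [6..9]=∅  "abba"
  [0..4]=∅  "abaab"
  [1..5]=∅  "baaba"
  [2..6]=∅  "aabaa"
  [3..7]=∅  "abaab"
  [4..8]=∅  "baabb"
  [5..9]={A,B}  "aabba"
  [0..5]=∅  "abaaba"
  [1..6]=∅  "baabaa"
  [2..7]=∅  "aabaab"
  [3..8]=∅  "abaabb"
  [4..9]={S,X2,X3}  "baabba"  orig:{S}
  [0..6]=∅  "abaabaa"
  [1..7]=∅  "baabaab"
  [2..8]=∅  "aabaabb"
  [3..9]={S}  "abaabba"
  [0..7]=∅  "abaabaab"
  [1..8]=∅  "baabaabb"
  [2..9]={A,B,S}  "aabaabba"
  [0..8]=∅  "abaabaabb"
  [1..9]={S,X2,X3}  "baabaabba"  orig:{S}
  [0..9]={S}  "abaabaabba"

S ∈ T[0,9] ⇒ YES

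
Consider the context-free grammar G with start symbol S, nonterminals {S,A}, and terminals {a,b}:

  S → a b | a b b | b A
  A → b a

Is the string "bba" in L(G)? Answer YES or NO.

CNF form of G:
  S -> T0 A | T1 T0 | T1 X2
  A -> T0 T1
  T0 -> b
  T1 -> a
  X2 -> T0 T0

Fill CYK table bottom-up:
  cell(0,0) b: {T0}  orig:{}
  cell(1,1) b: {T0}  orig:{}
  cell(2,2) a: {T1}  orig:{}
  cell(0,1) bb: {X2}  orig:{}
  cell(1,2) ba: {A}
  cell(0,2) bba: {S}

S ∈ T[0,2] ⇒ YES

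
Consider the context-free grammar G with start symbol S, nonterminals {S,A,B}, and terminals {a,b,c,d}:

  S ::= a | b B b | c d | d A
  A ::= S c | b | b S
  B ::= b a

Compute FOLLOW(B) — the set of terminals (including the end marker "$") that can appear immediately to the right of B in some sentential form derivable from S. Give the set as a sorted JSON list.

FIRST iteration:
round 1:
  A via A→b: +{b}
  B via B→b a: +{b}
  S via S→a: +{a}
  S via S→b B b: +{b}
  S via S→c d: +{c}
  S via S→d A: +{d}
  S: {a,b,c,d}  A: {b}  B: {b}
round 2:
  A via A→S c: +{a,c,d}
  S: {a,b,c,d}  A: {a,b,c,d}  B: {b}
round 3: done
  S: {a,b,c,d}  A: {a,b,c,d}  B: {b}

Compute FOLLOW by fixpoint:
initialize: $ ∈ FOLLOW(S)
round 1:
  A→S c: FOLLOW(S) ⊇ FIRST(c) = {c}; new: +{c}
  S→b B b: FOLLOW(B) ⊇ FIRST(b) = {b}; new: +{b}
  S→d A: FOLLOW(A) ⊇ FOLLOW(S) ⊇ {$,c}; new: +{$,c}
  S: {$,c}  A: {$,c}  B: {b}
round 2: done
  S: {$,c}  A: {$,c}  B: {b}

FOLLOW(B) = ["b"]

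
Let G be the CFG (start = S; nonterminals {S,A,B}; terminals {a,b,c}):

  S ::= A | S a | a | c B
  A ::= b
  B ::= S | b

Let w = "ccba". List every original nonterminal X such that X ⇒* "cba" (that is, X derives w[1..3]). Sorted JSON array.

CNF form of G:
  S -> S T0 | T1 B | a | b
  A -> b
  B -> S T0 | T1 B | a | b
  T0 -> a
  T1 -> c

CYK table (by increasing span), restricted to cells inside w[1..3]:
  [1..1]={T1}  "c"  orig:{}
  [2..2]={A,B,S}  "b"
  [3..3]={B,S,T0}  "a"  orig:{B,S}
  [1..2]={B,S}  "cb"
  [2..3]={B,S}  "ba"
  [1..3]={B,S}  "cba"

Original NTs in T[1,3] deriving "cba": ["B", "S"]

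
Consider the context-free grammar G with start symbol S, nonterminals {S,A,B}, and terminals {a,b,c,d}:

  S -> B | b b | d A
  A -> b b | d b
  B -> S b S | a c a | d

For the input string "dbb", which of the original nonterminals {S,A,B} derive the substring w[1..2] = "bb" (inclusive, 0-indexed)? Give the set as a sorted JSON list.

CNF form of G:
  S -> S X6 | T0 T0 | T1 A | T2 X7 | d
  A -> T0 T0 | T1 T0
  B -> S X4 | T2 X5 | d
  T0 -> b
  T1 -> d
  T2 -> a
  T3 -> c
  X4 -> T0 S
  X5 -> T3 T2
  X6 -> T0 S
  X7 -> T3 T2

Fill CYK table bottom-up, restricted to cells inside w[1..2]:
  T[1,1] 'b' = {T0}  orig:{}
  T[2,2] 'b' = {T0}  orig:{}
  T[1,2] 'bb' = {A,S}

Original NTs in T[1,2] deriving "bb": ["A", "S"]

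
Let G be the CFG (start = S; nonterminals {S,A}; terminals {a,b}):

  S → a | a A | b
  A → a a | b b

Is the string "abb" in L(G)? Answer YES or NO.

CNF form of G:
  S -> T0 A | a | b
  A -> T0 T0 | T1 T1
  T0 -> a
  T1 -> b

CYK fill:
  [0..0]={S,T0}  "a"  orig:{S}
  [1..1]={S,T1}  "b"  orig:{S}
  [2..2]={S,T1}  "b"  orig:{S}
  [0..1]=∅  "ab"
  [1..2]={A}  "bb"
  [0..2]={S}  "abb"

S ∈ T[0,2] ⇒ YES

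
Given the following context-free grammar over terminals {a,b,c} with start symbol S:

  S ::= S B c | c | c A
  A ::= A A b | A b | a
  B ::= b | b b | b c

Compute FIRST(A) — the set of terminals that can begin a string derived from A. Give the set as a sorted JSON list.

FIRST sets, iterate to fixpoint:
[1]
  A via A→a: +{a}
  B via B→b: +{b}
  S via S→c: +{c}
  FIRST(S)={c}  FIRST(A)={a}  FIRST(B)={b}
[2] (stable)
  FIRST(S)={c}  FIRST(A)={a}  FIRST(B)={b}

FIRST(A) = ["a"]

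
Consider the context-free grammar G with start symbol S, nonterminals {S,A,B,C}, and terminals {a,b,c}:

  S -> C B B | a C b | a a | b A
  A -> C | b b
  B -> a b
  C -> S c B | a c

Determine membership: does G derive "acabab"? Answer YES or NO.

CNF form of G:
  S -> C X5 | T1 T1 | T1 X6 | T2 A
  A -> S X3 | T1 T0 | T2 T2
  B -> T1 T2
  C -> S X4 | T1 T0
  T0 -> c
  T1 -> a
  T2 -> b
  X3 -> T0 B
  X4 -> T0 B
  X5 -> B B
  X6 -> C T2

Fill CYK table bottom-up:
  cell(0,0) a: {T1}  orig:{}
  cell(1,1) c: {T0}  orig:{}
  cell(2,2) a: {T1}  orig:{}
  cell(3,3) b: {T2}  orig:{}
  cell(4,4) a: {T1}  orig:{}
  cell(5,5) b: {T2}  orig:{}
  cell(0,1) ac: {A,C}
  cell(1,2) ca: ∅
  cell(2,3) ab: {B}
  cell(3,4) ba: ∅
  cell(4,5) ab: {B}
  cell(0,2) aca: ∅
  cell(1,3) cab: {X3,X4}  orig:{}
  cell(2,4) aba: ∅
  cell(3,5) bab: ∅
  cell(0,3) acab: ∅
  cell(1,4) caba: ∅
  cell(2,5) abab: {X5}  orig:{}
  cell(0,4) acaba: ∅
  cell(1,5) cabab: ∅
  cell(0,5) acabab: {S}

S ∈ T[0,5] ⇒ YES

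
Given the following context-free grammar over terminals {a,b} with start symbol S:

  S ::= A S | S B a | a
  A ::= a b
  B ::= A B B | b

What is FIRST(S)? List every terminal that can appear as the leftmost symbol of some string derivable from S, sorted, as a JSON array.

FIRST sets, iterate to fixpoint:
[1]
  A via A→a b: +{a}
  B via B→A B B: +{a}
  B via B→b: +{b}
  S via S→A S: +{a}
  FIRST(S)={a}  FIRST(A)={a}  FIRST(B)={a,b}
[2] (stable)
  FIRST(S)={a}  FIRST(A)={a}  FIRST(B)={a,b}

FIRST(S) = ["a"]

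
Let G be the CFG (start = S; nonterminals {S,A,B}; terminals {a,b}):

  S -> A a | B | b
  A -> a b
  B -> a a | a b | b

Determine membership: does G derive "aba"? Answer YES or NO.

CNF form of G:
  S -> A T0 | T0 T0 | T0 T1 | b
  A -> T0 T1
  B -> T0 T0 | T0 T1 | b
  T0 -> a
  T1 -> b

CYK table (by increasing span):
  [0..0]={T0}  "a"  orig:{}
  [1..1]={B,S,T1}  "b"  orig:{B,S}
  [2..2]={T0}  "a"  orig:{}
  [0..1]={A,B,S}  "ab"
  [1..2]=∅  "ba"
  [0..2]={S}  "aba"

S ∈ T[0,2] ⇒ YES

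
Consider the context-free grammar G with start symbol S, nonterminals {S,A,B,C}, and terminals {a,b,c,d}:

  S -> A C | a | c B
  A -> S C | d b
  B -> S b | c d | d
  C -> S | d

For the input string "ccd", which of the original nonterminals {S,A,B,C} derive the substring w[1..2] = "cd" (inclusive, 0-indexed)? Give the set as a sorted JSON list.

Convert to CNF:
  S -> A C | T2 B | a
  A -> S C | T0 T1
  B -> S T1 | T2 T0 | d
  C -> A C | T2 B | a | d
  T0 -> d
  T1 -> b
  T2 -> c

Fill CYK table bottom-up — only the sub-triangle for w[1..2]:
  cell(1,1) c: {T2}  orig:{}
  cell(2,2) d: {B,C,T0}  orig:{B,C}
  cell(1,2) cd: {B,C,S}

Original NTs in T[1,2] deriving "cd": ["B", "C", "S"]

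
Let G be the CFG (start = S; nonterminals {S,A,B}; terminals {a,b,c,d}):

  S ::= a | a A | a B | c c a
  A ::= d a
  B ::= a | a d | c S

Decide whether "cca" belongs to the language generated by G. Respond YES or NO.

CNF form of G:
  S -> T1 A | T1 B | T2 X3 | a
  A -> T0 T1
  B -> T1 T0 | T2 S | a
  T0 -> d
  T1 -> a
  T2 -> c
  X3 -> T2 T1

CYK table (by increasing span):
  T[0,0] 'c' = {T2}  orig:{}
  T[1,1] 'c' = {T2}  orig:{}
  T[2,2] 'a' = {B,S,T1}  orig:{B,S}
  T[0,1] 'cc' = ∅
  T[1,2] 'ca' = {B,X3}  orig:{B}
  T[0,2] 'cca' = {S}

S ∈ T[0,2] ⇒ YES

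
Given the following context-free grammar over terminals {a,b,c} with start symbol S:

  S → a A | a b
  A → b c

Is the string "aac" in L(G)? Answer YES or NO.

CNF form of G:
  S -> T2 A | T2 T0
  A -> T0 T1
  T0 -> b
  T1 -> c
  T2 -> a

Fill CYK table bottom-up:
  [0..0]={T2}  "a"  orig:{}
  [1..1]={T2}  "a"  orig:{}
  [2..2]={T1}  "c"  orig:{}
  [0..1]=∅  "aa"
  [1..2]=∅  "ac"
  [0..2]=∅  "aac"

S ∉ T[0,2] ⇒ NO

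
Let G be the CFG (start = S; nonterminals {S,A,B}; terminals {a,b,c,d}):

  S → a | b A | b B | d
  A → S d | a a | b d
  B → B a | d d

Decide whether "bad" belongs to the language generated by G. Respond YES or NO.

Convert to CNF:
  S -> T2 A | T2 B | a | d
  A -> S T0 | T1 T1 | T2 T0
  B -> B T1 | T0 T0
  T0 -> d
  T1 -> a
  T2 -> b

CYK fill:
  T[0,0] 'b' = {T2}  orig:{}
  T[1,1] 'a' = {S,T1}  orig:{S}
  T[2,2] 'd' = {S,T0}  orig:{S}
  T[0,1] 'ba' = ∅
  T[1,2] 'ad' = {A}
  T[0,2] 'bad' = {S}

S ∈ T[0,2] ⇒ YES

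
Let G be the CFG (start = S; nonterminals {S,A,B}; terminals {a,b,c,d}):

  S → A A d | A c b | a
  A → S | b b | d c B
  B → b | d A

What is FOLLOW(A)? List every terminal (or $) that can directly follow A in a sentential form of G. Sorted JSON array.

Compute FIRST by fixpoint:
round 1:
  A via A→b b: +{b}
  A via A→d c B: +{d}
  B via B→b: +{b}
  B via B→d A: +{d}
  S via S→A A d: +{b,d}
  S via S→a: +{a}
  FIRST(S)={a,b,d}  FIRST(A)={b,d}  FIRST(B)={b,d}
round 2:
  A via A→S: +{a}
  FIRST(S)={a,b,d}  FIRST(A)={a,b,d}  FIRST(B)={b,d}
round 3: (stable)
  FIRST(S)={a,b,d}  FIRST(A)={a,b,d}  FIRST(B)={b,d}

FOLLOW sets:
seed FOLLOW(S) with $
pass 1:
  S→A A d: FOLLOW(A) ⊇ FIRST(A) = {a,b,d}; new: +{a,b,d}
  S→A c b: FOLLOW(A) ⊇ FIRST(c) = {c}; new: +{c}
  FOLLOW(S)={$}  FOLLOW(A)={a,b,c,d}  FOLLOW(B)={}
pass 2:
  A→S: FOLLOW(S) ⊇ FOLLOW(A) ⊇ {a,b,c,d}; new: +{a,b,c,d}
  A→d c B: FOLLOW(B) ⊇ FOLLOW(A) ⊇ {a,b,c,d}; new: +{a,b,c,d}
  FOLLOW(S)={$,a,b,c,d}  FOLLOW(A)={a,b,c,d}  FOLLOW(B)={a,b,c,d}
pass 3: done
  FOLLOW(S)={$,a,b,c,d}  FOLLOW(A)={a,b,c,d}  FOLLOW(B)={a,b,c,d}

FOLLOW(A) = ["a", "b", "c", "d"]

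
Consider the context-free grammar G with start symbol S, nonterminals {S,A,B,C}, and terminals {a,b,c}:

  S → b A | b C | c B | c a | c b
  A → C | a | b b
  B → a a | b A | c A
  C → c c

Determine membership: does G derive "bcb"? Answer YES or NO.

Convert to CNF:
  S -> T0 A | T0 C | T1 B | T1 T0 | T1 T2
  A -> T0 T0 | T1 T1 | a
  B -> T0 A | T1 A | T2 T2
  C -> T1 T1
  T0 -> b
  T1 -> c
  T2 -> a

CYK fill:
  T[0,0] 'b' = {T0}  orig:{}
  T[1,1] 'c' = {T1}  orig:{}
  T[2,2] 'b' = {T0}  orig:{}
  T[0,1] 'bc' = ∅
  T[1,2] 'cb' = {S}
  T[0,2] 'bcb' = ∅

S ∉ T[0,2] ⇒ NO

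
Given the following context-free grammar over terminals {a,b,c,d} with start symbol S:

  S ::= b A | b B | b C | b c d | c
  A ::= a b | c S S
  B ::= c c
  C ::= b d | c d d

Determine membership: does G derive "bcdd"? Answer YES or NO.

Convert to CNF:
  S -> T1 A | T1 B | T1 C | T1 X6 | c
  A -> T0 T1 | T2 X4
  B -> T2 T2
  C -> T1 T3 | T2 X5
  T0 -> a
  T1 -> b
  T2 -> c
  T3 -> d
  X4 -> S S
  X5 -> T3 T3
  X6 -> T2 T3

Fill CYK table bottom-up:
  [0..0]={T1}  "b"  orig:{}
  [1..1]={S,T2}  "c"  orig:{S}
  [2..2]={T3}  "d"  orig:{}
  [3..3]={T3}  "d"  orig:{}
  [0..1]=∅  "bc"
  [1..2]={X6}  "cd"  orig:{}
  [2..3]={X5}  "dd"  orig:{}
  [0..2]={S}  "bcd"
  [1..3]={C}  "cdd"
  [0..3]={S}  "bcdd"

S ∈ T[0,3] ⇒ YES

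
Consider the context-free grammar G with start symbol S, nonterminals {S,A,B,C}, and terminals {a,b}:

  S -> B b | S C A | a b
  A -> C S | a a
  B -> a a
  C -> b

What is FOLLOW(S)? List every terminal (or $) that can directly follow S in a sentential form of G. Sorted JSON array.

FIRST sets, iterate to fixpoint:
[1]
  A via A→a a: +{a}
  B via B→a a: +{a}
  C via C→b: +{b}
  S via S→B b: +{a}
  FIRST[S]={a}  FIRST[A]={a}  FIRST[B]={a}  FIRST[C]={b}
[2]
  A via A→C S: +{b}
  FIRST[S]={a}  FIRST[A]={a,b}  FIRST[B]={a}  FIRST[C]={b}
[3] (stable)
  FIRST[S]={a}  FIRST[A]={a,b}  FIRST[B]={a}  FIRST[C]={b}

FOLLOW sets:
seed FOLLOW(S) with $
pass 1:
  A→C S: FOLLOW(C) ⊇ FIRST(S) = {a}; new: +{a}
  S→B b: FOLLOW(B) ⊇ FIRST(b) = {b}; new: +{b}
  S→S C A: FOLLOW(S) ⊇ FIRST(C) = {b}; new: +{b}
  S→S C A: FOLLOW(C) ⊇ FIRST(A) = {a,b}; new: +{b}
  S→S C A: FOLLOW(A) ⊇ FOLLOW(S) ⊇ {$,b}; new: +{$,b}
  S: {$,b}  A: {$,b}  B: {b}  C: {a,b}
pass 2: (no change)
  S: {$,b}  A: {$,b}  B: {b}  C: {a,b}

FOLLOW(S) = ["$", "b"]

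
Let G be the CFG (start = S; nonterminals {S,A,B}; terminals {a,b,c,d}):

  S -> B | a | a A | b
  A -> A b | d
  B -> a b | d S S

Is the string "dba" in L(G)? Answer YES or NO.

CNF form of G:
  S -> T1 A | T1 T0 | T2 X4 | a | b
  A -> A T0 | d
  B -> T1 T0 | T2 X3
  T0 -> b
  T1 -> a
  T2 -> d
  X3 -> S S
  X4 -> S S

CYK fill:
  cell(0,0) d: {A,T2}  orig:{A}
  cell(1,1) b: {S,T0}  orig:{S}
  cell(2,2) a: {S,T1}  orig:{S}
  cell(0,1) db: {A}
  cell(1,2) ba: {X3,X4}  orig:{}
  cell(0,2) dba: {B,S}

S ∈ T[0,2] ⇒ YES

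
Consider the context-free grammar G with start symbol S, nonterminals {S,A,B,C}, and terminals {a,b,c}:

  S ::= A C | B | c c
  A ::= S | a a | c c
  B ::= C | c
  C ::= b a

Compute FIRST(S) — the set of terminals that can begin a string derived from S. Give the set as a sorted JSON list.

FIRST sets, iterate to fixpoint:
[1]
  A via A→a a: +{a}
  A via A→c c: +{c}
  B via B→c: +{c}
  C via C→b a: +{b}
  S via S→A C: +{a,c}
  FIRST(S)={a,c}  FIRST(A)={a,c}  FIRST(B)={c}  FIRST(C)={b}
[2]
  B via B→C: +{b}
  S via S→B: +{b}
  FIRST(S)={a,b,c}  FIRST(A)={a,c}  FIRST(B)={b,c}  FIRST(C)={b}
[3]
  A via A→S: +{b}
  FIRST(S)={a,b,c}  FIRST(A)={a,b,c}  FIRST(B)={b,c}  FIRST(C)={b}
[4] (no change)
  FIRST(S)={a,b,c}  FIRST(A)={a,b,c}  FIRST(B)={b,c}  FIRST(C)={b}

FIRST(S) = ["a", "b", "c"]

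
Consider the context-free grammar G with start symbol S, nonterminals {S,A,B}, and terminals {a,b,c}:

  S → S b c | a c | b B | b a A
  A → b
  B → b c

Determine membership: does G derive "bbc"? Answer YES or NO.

CNF form of G:
  S -> S X3 | T0 B | T0 X4 | T2 T1
  A -> b
  B -> T0 T1
  T0 -> b
  T1 -> c
  T2 -> a
  X3 -> T0 T1
  X4 -> T2 A

CYK fill:
  [0..0]={A,T0}  "b"  orig:{A}
  [1..1]={A,T0}  "b"  orig:{A}
  [2..2]={T1}  "c"  orig:{}
  [0..1]=∅  "bb"
  [1..2]={B,X3}  "bc"  orig:{B}
  [0..2]={S}  "bbc"

S ∈ T[0,2] ⇒ YES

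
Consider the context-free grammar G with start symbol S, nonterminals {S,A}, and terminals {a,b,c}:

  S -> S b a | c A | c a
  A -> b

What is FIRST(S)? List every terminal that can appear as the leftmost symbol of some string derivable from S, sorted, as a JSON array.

FIRST sets, iterate to fixpoint:
[1]
  A via A→b: +{b}
  S via S→c A: +{c}
  FIRST(S)={c}  FIRST(A)={b}
[2] (no change)
  FIRST(S)={c}  FIRST(A)={b}

FIRST(S) = ["c"]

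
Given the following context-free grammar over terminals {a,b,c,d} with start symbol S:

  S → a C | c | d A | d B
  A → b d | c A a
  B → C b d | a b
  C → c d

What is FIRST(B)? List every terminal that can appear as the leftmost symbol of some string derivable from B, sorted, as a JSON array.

FIRST iteration:
[1]
  A via A→b d: +{b}
  A via A→c A a: +{c}
  B via B→a b: +{a}
  C via C→c d: +{c}
  S via S→a C: +{a}
  S via S→c: +{c}
  S via S→d A: +{d}
  FIRST[S]={a,c,d}  FIRST[A]={b,c}  FIRST[B]={a}  FIRST[C]={c}
[2]
  B via B→C b d: +{c}
  FIRST[S]={a,c,d}  FIRST[A]={b,c}  FIRST[B]={a,c}  FIRST[C]={c}
[3] done
  FIRST[S]={a,c,d}  FIRST[A]={b,c}  FIRST[B]={a,c}  FIRST[C]={c}

FIRST(B) = ["a", "c"]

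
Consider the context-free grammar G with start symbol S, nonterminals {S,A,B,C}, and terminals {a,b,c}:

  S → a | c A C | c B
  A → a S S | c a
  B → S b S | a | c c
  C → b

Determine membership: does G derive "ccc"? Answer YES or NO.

Convert to CNF:
  S -> T1 B | T1 X5 | a
  A -> T0 X3 | T1 T0
  B -> S X4 | T1 T1 | a
  C -> b
  T0 -> a
  T1 -> c
  T2 -> b
  X3 -> S S
  X4 -> T2 S
  X5 -> A C

Fill CYK table bottom-up:
  T[0,0] 'c' = {T1}  orig:{}
  T[1,1] 'c' = {T1}  orig:{}
  T[2,2] 'c' = {T1}  orig:{}
  T[0,1] 'cc' = {B}
  T[1,2] 'cc' = {B}
  T[0,2] 'ccc' = {S}

S ∈ T[0,2] ⇒ YES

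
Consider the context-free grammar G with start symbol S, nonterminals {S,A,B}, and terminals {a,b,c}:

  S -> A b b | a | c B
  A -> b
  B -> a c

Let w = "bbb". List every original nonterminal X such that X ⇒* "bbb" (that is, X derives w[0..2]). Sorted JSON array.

CNF form of G:
  S -> A X3 | T1 B | a
  A -> b
  B -> T0 T1
  T0 -> a
  T1 -> c
  T2 -> b
  X3 -> T2 T2

Fill CYK table bottom-up — only the sub-triangle for w[0..2]:
  T[0,0] 'b' = {A,T2}  orig:{A}
  T[1,1] 'b' = {A,T2}  orig:{A}
  T[2,2] 'b' = {A,T2}  orig:{A}
  T[0,1] 'bb' = {X3}  orig:{}
  T[1,2] 'bb' = {X3}  orig:{}
  T[0,2] 'bbb' = {S}

Original NTs in T[0,2] deriving "bbb": ["S"]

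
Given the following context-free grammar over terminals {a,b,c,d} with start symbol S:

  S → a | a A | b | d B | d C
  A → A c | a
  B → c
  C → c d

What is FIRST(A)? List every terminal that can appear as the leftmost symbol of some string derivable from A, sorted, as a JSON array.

FIRST sets, iterate to fixpoint:
[1]
  A via A→a: +{a}
  B via B→c: +{c}
  C via C→c d: +{c}
  S via S→a: +{a}
  S via S→b: +{b}
  S via S→d B: +{d}
  S: {a,b,d}  A: {a}  B: {c}  C: {c}
[2] done
  S: {a,b,d}  A: {a}  B: {c}  C: {c}

FIRST(A) = ["a"]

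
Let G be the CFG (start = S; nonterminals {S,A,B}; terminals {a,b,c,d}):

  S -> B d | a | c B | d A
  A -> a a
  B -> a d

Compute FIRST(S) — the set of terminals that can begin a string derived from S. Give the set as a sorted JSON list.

Compute FIRST by fixpoint:
iter 1:
  A via A→a a: +{a}
  B via B→a d: +{a}
  S via S→B d: +{a}
  S via S→c B: +{c}
  S via S→d A: +{d}
  FIRST(S)={a,c,d}  FIRST(A)={a}  FIRST(B)={a}
iter 2: (stable)
  FIRST(S)={a,c,d}  FIRST(A)={a}  FIRST(B)={a}

FIRST(S) = ["a", "c", "d"]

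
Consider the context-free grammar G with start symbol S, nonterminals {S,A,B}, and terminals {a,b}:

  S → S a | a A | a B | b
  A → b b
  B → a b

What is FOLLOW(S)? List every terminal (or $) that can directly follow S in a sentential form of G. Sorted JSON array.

FIRST iteration:
[1]
  A via A→b b: +{b}
  B via B→a b: +{a}
  S via S→a A: +{a}
  S via S→b: +{b}
  FIRST[S]={a,b}  FIRST[A]={b}  FIRST[B]={a}
[2] (no change)
  FIRST[S]={a,b}  FIRST[A]={b}  FIRST[B]={a}

FOLLOW iteration:
FOLLOW(S) := {$}
pass 1:
  S→S a: FOLLOW(S) ⊇ FIRST(a) = {a}; new: +{a}
  S→a A: FOLLOW(A) ⊇ FOLLOW(S) ⊇ {$,a}; new: +{$,a}
  S→a B: FOLLOW(B) ⊇ FOLLOW(S) ⊇ {$,a}; new: +{$,a}
  S: {$,a}  A: {$,a}  B: {$,a}
pass 2: (no change)
  S: {$,a}  A: {$,a}  B: {$,a}

FOLLOW(S) = ["$", "a"]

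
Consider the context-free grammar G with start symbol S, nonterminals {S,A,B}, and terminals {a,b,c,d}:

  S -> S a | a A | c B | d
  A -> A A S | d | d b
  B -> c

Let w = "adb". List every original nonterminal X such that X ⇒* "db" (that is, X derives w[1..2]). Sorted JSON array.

Convert to CNF:
  S -> S T2 | T2 A | T3 B | d
  A -> A X4 | T0 T1 | d
  B -> c
  T0 -> d
  T1 -> b
  T2 -> a
  T3 -> c
  X4 -> A S

Fill CYK table bottom-up — only the sub-triangle for w[1..2]:
  [1..1]={A,S,T0}  "d"  orig:{A,S}
  [2..2]={T1}  "b"  orig:{}
  [1..2]={A}  "db"

Original NTs in T[1,2] deriving "db": ["A"]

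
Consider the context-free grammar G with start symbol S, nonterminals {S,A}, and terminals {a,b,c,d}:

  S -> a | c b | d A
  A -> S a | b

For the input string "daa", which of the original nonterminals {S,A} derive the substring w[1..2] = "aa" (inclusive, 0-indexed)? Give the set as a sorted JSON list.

CNF form of G:
  S -> T1 T2 | T3 A | a
  A -> S T0 | b
  T0 -> a
  T1 -> c
  T2 -> b
  T3 -> d

CYK fill (cells [i..j] with 1 ≤ i ≤ j ≤ 2 only):
  cell(1,1) a: {S,T0}  orig:{S}
  cell(2,2) a: {S,T0}  orig:{S}
  cell(1,2) aa: {A}

Original NTs in T[1,2] deriving "aa": ["A"]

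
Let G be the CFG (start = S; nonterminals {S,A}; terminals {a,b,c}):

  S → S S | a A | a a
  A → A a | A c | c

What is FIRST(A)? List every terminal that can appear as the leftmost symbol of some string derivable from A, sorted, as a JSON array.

FIRST sets, iterate to fixpoint:
pass 1:
  A via A→c: +{c}
  S via S→a A: +{a}
  FIRST(S)={a}  FIRST(A)={c}
pass 2: (stable)
  FIRST(S)={a}  FIRST(A)={c}

FIRST(A) = ["c"]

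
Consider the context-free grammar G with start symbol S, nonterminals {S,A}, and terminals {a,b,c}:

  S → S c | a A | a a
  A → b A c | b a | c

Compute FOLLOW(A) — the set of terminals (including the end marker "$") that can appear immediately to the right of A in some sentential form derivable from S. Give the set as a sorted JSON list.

Compute FIRST by fixpoint:
round 1:
  A via A→b A c: +{b}
  A via A→c: +{c}
  S via S→a A: +{a}
  FIRST[S]={a}  FIRST[A]={b,c}
round 2: done
  FIRST[S]={a}  FIRST[A]={b,c}

FOLLOW iteration:
seed FOLLOW(S) with $
round 1:
  A→b A c: FOLLOW(A) ⊇ FIRST(c) = {c}; new: +{c}
  S→S c: FOLLOW(S) ⊇ FIRST(c) = {c}; new: +{c}
  S→a A: FOLLOW(A) ⊇ FOLLOW(S) ⊇ {$,c}; new: +{$}
  FOLLOW[S]={$,c}  FOLLOW[A]={$,c}
round 2: (no change)
  FOLLOW[S]={$,c}  FOLLOW[A]={$,c}

FOLLOW(A) = ["$", "c"]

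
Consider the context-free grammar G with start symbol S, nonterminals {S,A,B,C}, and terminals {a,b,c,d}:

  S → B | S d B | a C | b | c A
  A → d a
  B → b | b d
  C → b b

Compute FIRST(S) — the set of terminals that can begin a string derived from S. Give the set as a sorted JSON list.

Compute FIRST by fixpoint:
iter 1:
  A via A→d a: +{d}
  B via B→b: +{b}
  C via C→b b: +{b}
  S via S→B: +{b}
  S via S→a C: +{a}
  S via S→c A: +{c}
  FIRST(S)={a,b,c}  FIRST(A)={d}  FIRST(B)={b}  FIRST(C)={b}
iter 2: (no change)
  FIRST(S)={a,b,c}  FIRST(A)={d}  FIRST(B)={b}  FIRST(C)={b}

FIRST(S) = ["a", "b", "c"]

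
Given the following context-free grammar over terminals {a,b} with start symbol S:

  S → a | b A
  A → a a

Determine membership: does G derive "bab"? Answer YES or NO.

Convert to CNF:
  S -> T1 A | a
  A -> T0 T0
  T0 -> a
  T1 -> b

Fill CYK table bottom-up:
  T[0,0] 'b' = {T1}  orig:{}
  T[1,1] 'a' = {S,T0}  orig:{S}
  T[2,2] 'b' = {T1}  orig:{}
  T[0,1] 'ba' = ∅
  T[1,2] 'ab' = ∅
  T[0,2] 'bab' = ∅

S ∉ T[0,2] ⇒ NO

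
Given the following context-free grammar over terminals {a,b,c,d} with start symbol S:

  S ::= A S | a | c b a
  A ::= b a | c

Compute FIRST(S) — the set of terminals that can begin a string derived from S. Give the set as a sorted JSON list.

FIRST iteration:
iter 1:
  A via A→b a: +{b}
  A via A→c: +{c}
  S via S→A S: +{b,c}
  S via S→a: +{a}
  S: {a,b,c}  A: {b,c}
iter 2: done
  S: {a,b,c}  A: {b,c}

FIRST(S) = ["a", "b", "c"]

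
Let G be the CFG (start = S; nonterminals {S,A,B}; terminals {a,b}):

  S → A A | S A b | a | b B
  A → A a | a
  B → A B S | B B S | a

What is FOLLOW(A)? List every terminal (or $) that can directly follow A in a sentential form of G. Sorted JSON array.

FIRST sets, iterate to fixpoint:
round 1:
  A via A→a: +{a}
  B via B→A B S: +{a}
  S via S→A A: +{a}
  S via S→b B: +{b}
  FIRST[S]={a,b}  FIRST[A]={a}  FIRST[B]={a}
round 2: (no change)
  FIRST[S]={a,b}  FIRST[A]={a}  FIRST[B]={a}

FOLLOW iteration:
FOLLOW(S) := {$}
iter 1:
  A→A a: FOLLOW(A) ⊇ FIRST(a) = {a}; new: +{a}
  B→A B S: FOLLOW(B) ⊇ FIRST(S) = {a,b}; new: +{a,b}
  B→A B S: FOLLOW(S) ⊇ FOLLOW(B) ⊇ {a,b}; new: +{a,b}
  S→A A: FOLLOW(A) ⊇ FOLLOW(S) ⊇ {$,a,b}; new: +{$,b}
  S→b B: FOLLOW(B) ⊇ FOLLOW(S) ⊇ {$,a,b}; new: +{$}
  FOLLOW[S]={$,a,b}  FOLLOW[A]={$,a,b}  FOLLOW[B]={$,a,b}
iter 2: (stable)
  FOLLOW[S]={$,a,b}  FOLLOW[A]={$,a,b}  FOLLOW[B]={$,a,b}

FOLLOW(A) = ["$", "a", "b"]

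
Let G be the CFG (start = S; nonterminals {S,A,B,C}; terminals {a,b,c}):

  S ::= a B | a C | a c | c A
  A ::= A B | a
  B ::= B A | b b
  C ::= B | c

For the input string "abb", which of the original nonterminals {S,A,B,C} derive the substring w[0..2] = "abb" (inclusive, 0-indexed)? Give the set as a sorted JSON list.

CNF form of G:
  S -> T1 B | T1 C | T1 T2 | T2 A
  A -> A B | a
  B -> B A | T0 T0
  C -> B A | T0 T0 | c
  T0 -> b
  T1 -> a
  T2 -> c

CYK table (by increasing span) (cells [i..j] with 0 ≤ i ≤ j ≤ 2 only):
  [0..0]={A,T1}  "a"  orig:{A}
  [1..1]={T0}  "b"  orig:{}
  [2..2]={T0}  "b"  orig:{}
  [0..1]=∅  "ab"
  [1..2]={B,C}  "bb"
  [0..2]={A,S}  "abb"

Original NTs in T[0,2] deriving "abb": ["A", "S"]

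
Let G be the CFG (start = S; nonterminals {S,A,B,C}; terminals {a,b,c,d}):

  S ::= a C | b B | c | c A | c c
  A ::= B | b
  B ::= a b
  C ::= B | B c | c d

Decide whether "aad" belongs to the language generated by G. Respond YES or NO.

Convert to CNF:
  S -> T0 C | T1 B | T2 A | T2 T2 | c
  A -> T0 T1 | b
  B -> T0 T1
  C -> B T2 | T0 T1 | T2 T3
  T0 -> a
  T1 -> b
  T2 -> c
  T3 -> d

Fill CYK table bottom-up:
  [0..0]={T0}  "a"  orig:{}
  [1..1]={T0}  "a"  orig:{}
  [2..2]={T3}  "d"  orig:{}
  [0..1]=∅  "aa"
  [1..2]=∅  "ad"
  [0..2]=∅  "aad"

S ∉ T[0,2] ⇒ NO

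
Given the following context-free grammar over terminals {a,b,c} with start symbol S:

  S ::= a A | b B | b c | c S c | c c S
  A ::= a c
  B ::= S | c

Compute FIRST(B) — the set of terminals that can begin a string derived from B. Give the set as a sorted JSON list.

Compute FIRST by fixpoint:
[1]
  A via A→a c: +{a}
  B via B→c: +{c}
  S via S→a A: +{a}
  S via S→b B: +{b}
  S via S→c S c: +{c}
  FIRST(S)={a,b,c}  FIRST(A)={a}  FIRST(B)={c}
[2]
  B via B→S: +{a,b}
  FIRST(S)={a,b,c}  FIRST(A)={a}  FIRST(B)={a,b,c}
[3] — fixpoint
  FIRST(S)={a,b,c}  FIRST(A)={a}  FIRST(B)={a,b,c}

FIRST(B) = ["a", "b", "c"]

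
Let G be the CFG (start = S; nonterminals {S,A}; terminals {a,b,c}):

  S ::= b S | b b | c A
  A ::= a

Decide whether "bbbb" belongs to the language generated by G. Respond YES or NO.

Convert to CNF:
  S -> T0 S | T0 T0 | T1 A
  A -> a
  T0 -> b
  T1 -> c

Fill CYK table bottom-up:
  cell(0,0) b: {T0}  orig:{}
  cell(1,1) b: {T0}  orig:{}
  cell(2,2) b: {T0}  orig:{}
  cell(3,3) b: {T0}  orig:{}
  cell(0,1) bb: {S}
  cell(1,2) bb: {S}
  cell(2,3) bb: {S}
  cell(0,2) bbb: {S}
  cell(1,3) bbb: {S}
  cell(0,3) bbbb: {S}

S ∈ T[0,3] ⇒ YES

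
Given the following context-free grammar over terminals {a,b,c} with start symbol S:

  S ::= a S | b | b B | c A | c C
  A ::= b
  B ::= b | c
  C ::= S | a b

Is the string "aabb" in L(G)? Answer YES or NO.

Convert to CNF:
  S -> T0 S | T1 B | T2 A | T2 C | b
  A -> b
  B -> b | c
  C -> T0 S | T0 T1 | T1 B | T2 A | T2 C | b
  T0 -> a
  T1 -> b
  T2 -> c

CYK table (by increasing span):
  cell(0,0) a: {T0}  orig:{}
  cell(1,1) a: {T0}  orig:{}
  cell(2,2) b: {A,B,C,S,T1}  orig:{A,B,C,S}
  cell(3,3) b: {A,B,C,S,T1}  orig:{A,B,C,S}
  cell(0,1) aa: ∅
  cell(1,2) ab: {C,S}
  cell(2,3) bb: {C,S}
  cell(0,2) aab: {C,S}
  cell(1,3) abb: {C,S}
  cell(0,3) aabb: {C,S}

S ∈ T[0,3] ⇒ YES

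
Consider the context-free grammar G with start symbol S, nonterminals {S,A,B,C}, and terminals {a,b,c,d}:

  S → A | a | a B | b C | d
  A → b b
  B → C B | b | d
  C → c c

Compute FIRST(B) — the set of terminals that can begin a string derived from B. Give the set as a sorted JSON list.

Compute FIRST by fixpoint:
round 1:
  A via A→b b: +{b}
  B via B→b: +{b}
  B via B→d: +{d}
  C via C→c c: +{c}
  S via S→A: +{b}
  S via S→a: +{a}
  S via S→d: +{d}
  S: {a,b,d}  A: {b}  B: {b,d}  C: {c}
round 2:
  B via B→C B: +{c}
  S: {a,b,d}  A: {b}  B: {b,c,d}  C: {c}
round 3: (no change)
  S: {a,b,d}  A: {b}  B: {b,c,d}  C: {c}

FIRST(B) = ["b", "c", "d"]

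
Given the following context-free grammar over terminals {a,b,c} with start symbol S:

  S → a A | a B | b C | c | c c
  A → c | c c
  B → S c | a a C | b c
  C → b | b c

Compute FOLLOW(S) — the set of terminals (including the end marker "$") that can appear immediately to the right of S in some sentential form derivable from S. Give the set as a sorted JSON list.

FIRST sets, iterate to fixpoint:
pass 1:
  A via A→c: +{c}
  B via B→a a C: +{a}
  B via B→b c: +{b}
  C via C→b: +{b}
  S via S→a A: +{a}
  S via S→b C: +{b}
  S via S→c: +{c}
  S: {a,b,c}  A: {c}  B: {a,b}  C: {b}
pass 2:
  B via B→S c: +{c}
  S: {a,b,c}  A: {c}  B: {a,b,c}  C: {b}
pass 3: — fixpoint
  S: {a,b,c}  A: {c}  B: {a,b,c}  C: {b}

FOLLOW iteration:
FOLLOW(S) := {$}
round 1:
  B→S c: FOLLOW(S) ⊇ FIRST(c) = {c}; new: +{c}
  S→a A: FOLLOW(A) ⊇ FOLLOW(S) ⊇ {$,c}; new: +{$,c}
  S→a B: FOLLOW(B) ⊇ FOLLOW(S) ⊇ {$,c}; new: +{$,c}
  S→b C: FOLLOW(C) ⊇ FOLLOW(S) ⊇ {$,c}; new: +{$,c}
  S: {$,c}  A: {$,c}  B: {$,c}  C: {$,c}
round 2: done
  S: {$,c}  A: {$,c}  B: {$,c}  C: {$,c}

FOLLOW(S) = ["$", "c"]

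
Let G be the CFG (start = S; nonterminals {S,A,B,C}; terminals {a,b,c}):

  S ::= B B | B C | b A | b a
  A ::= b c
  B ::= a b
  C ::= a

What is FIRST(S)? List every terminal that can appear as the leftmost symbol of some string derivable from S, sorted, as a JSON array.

Compute FIRST by fixpoint:
iter 1:
  A via A→b c: +{b}
  B via B→a b: +{a}
  C via C→a: +{a}
  S via S→B B: +{a}
  S via S→b A: +{b}
  FIRST[S]={a,b}  FIRST[A]={b}  FIRST[B]={a}  FIRST[C]={a}
iter 2: (no change)
  FIRST[S]={a,b}  FIRST[A]={b}  FIRST[B]={a}  FIRST[C]={a}

FIRST(S) = ["a", "b"]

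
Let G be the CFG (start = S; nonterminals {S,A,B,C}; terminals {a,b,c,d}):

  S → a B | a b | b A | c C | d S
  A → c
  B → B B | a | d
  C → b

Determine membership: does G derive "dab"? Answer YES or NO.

CNF form of G:
  S -> T0 B | T0 T1 | T1 A | T2 C | T3 S
  A -> c
  B -> B B | a | d
  C -> b
  T0 -> a
  T1 -> b
  T2 -> c
  T3 -> d

CYK table (by increasing span):
  cell(0,0) d: {B,T3}  orig:{B}
  cell(1,1) a: {B,T0}  orig:{B}
  cell(2,2) b: {C,T1}  orig:{C}
  cell(0,1) da: {B}
  cell(1,2) ab: {S}
  cell(0,2) dab: {S}

S ∈ T[0,2] ⇒ YES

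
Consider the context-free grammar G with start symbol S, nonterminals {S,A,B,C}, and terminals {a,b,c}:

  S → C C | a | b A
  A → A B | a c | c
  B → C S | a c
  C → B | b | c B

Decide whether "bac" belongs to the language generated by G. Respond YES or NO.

CNF form of G:
  S -> C C | T2 A | a
  A -> A B | T0 T1 | c
  B -> C S | T0 T1
  C -> C S | T0 T1 | T1 B | b
  T0 -> a
  T1 -> c
  T2 -> b

CYK fill:
  T[0,0] 'b' = {C,T2}  orig:{C}
  T[1,1] 'a' = {S,T0}  orig:{S}
  T[2,2] 'c' = {A,T1}  orig:{A}
  T[0,1] 'ba' = {B,C}
  T[1,2] 'ac' = {A,B,C}
  T[0,2] 'bac' = {S}

S ∈ T[0,2] ⇒ YES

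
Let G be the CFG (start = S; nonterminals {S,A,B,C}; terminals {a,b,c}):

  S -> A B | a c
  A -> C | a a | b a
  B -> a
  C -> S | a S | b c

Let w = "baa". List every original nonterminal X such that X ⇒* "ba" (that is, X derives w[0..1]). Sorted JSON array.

CNF form of G:
  S -> A B | T0 T1
  A -> A B | T0 S | T0 T0 | T0 T1 | T2 T0 | T2 T1
  B -> a
  C -> A B | T0 S | T0 T1 | T2 T1
  T0 -> a
  T1 -> c
  T2 -> b

CYK fill (cells [i..j] with 0 ≤ i ≤ j ≤ 1 only):
  T[0,0] 'b' = {T2}  orig:{}
  T[1,1] 'a' = {B,T0}  orig:{B}
  T[0,1] 'ba' = {A}

Original NTs in T[0,1] deriving "ba": ["A"]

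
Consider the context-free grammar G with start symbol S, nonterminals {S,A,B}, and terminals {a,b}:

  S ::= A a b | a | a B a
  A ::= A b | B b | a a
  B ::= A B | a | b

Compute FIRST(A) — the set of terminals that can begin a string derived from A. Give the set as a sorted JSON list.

FIRST iteration:
round 1:
  A via A→a a: +{a}
  B via B→A B: +{a}
  B via B→b: +{b}
  S via S→A a b: +{a}
  S: {a}  A: {a}  B: {a,b}
round 2:
  A via A→B b: +{b}
  S via S→A a b: +{b}
  S: {a,b}  A: {a,b}  B: {a,b}
round 3: — fixpoint
  S: {a,b}  A: {a,b}  B: {a,b}

FIRST(A) = ["a", "b"]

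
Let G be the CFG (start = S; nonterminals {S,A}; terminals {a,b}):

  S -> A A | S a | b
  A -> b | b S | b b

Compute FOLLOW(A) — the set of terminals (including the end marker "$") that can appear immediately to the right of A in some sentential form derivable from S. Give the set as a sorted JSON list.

FIRST iteration:
pass 1:
  A via A→b: +{b}
  S via S→A A: +{b}
  FIRST[S]={b}  FIRST[A]={b}
pass 2: — fixpoint
  FIRST[S]={b}  FIRST[A]={b}

FOLLOW iteration:
seed FOLLOW(S) with $
pass 1:
  S→A A: FOLLOW(A) ⊇ FIRST(A) = {b}; new: +{b}
  S→A A: FOLLOW(A) ⊇ FOLLOW(S) ⊇ {$}; new: +{$}
  S→S a: FOLLOW(S) ⊇ FIRST(a) = {a}; new: +{a}
  FOLLOW(S)={$,a}  FOLLOW(A)={$,b}
pass 2:
  A→b S: FOLLOW(S) ⊇ FOLLOW(A) ⊇ {$,b}; new: +{b}
  S→A A: FOLLOW(A) ⊇ FOLLOW(S) ⊇ {$,a,b}; new: +{a}
  FOLLOW(S)={$,a,b}  FOLLOW(A)={$,a,b}
pass 3: (stable)
  FOLLOW(S)={$,a,b}  FOLLOW(A)={$,a,b}

FOLLOW(A) = ["$", "a", "b"]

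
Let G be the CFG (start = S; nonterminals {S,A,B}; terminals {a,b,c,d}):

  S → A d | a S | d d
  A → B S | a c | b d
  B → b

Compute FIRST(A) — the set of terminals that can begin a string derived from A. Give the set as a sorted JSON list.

FIRST iteration:
round 1:
  A via A→a c: +{a}
  A via A→b d: +{b}
  B via B→b: +{b}
  S via S→A d: +{a,b}
  S via S→d d: +{d}
  FIRST[S]={a,b,d}  FIRST[A]={a,b}  FIRST[B]={b}
round 2: done
  FIRST[S]={a,b,d}  FIRST[A]={a,b}  FIRST[B]={b}

FIRST(A) = ["a", "b"]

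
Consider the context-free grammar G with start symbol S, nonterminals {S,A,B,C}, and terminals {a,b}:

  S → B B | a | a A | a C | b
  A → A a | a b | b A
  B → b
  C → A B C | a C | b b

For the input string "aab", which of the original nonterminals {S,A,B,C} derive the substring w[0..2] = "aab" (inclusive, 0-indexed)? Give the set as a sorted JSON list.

Convert to CNF:
  S -> B B | T0 A | T0 C | a | b
  A -> A T0 | T0 T1 | T1 A
  B -> b
  C -> A X2 | T0 C | T1 T1
  T0 -> a
  T1 -> b
  X2 -> B C

CYK fill — only the sub-triangle for w[0..2]:
  cell(0,0) a: {S,T0}  orig:{S}
  cell(1,1) a: {S,T0}  orig:{S}
  cell(2,2) b: {B,S,T1}  orig:{B,S}
  cell(0,1) aa: ∅
  cell(1,2) ab: {A}
  cell(0,2) aab: {S}

Original NTs in T[0,2] deriving "aab": ["S"]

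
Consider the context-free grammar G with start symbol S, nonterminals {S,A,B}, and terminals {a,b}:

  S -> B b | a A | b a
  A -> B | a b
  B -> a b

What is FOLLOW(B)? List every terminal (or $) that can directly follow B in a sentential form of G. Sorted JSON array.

FIRST sets, iterate to fixpoint:
pass 1:
  A via A→a b: +{a}
  B via B→a b: +{a}
  S via S→B b: +{a}
  S via S→b a: +{b}
  FIRST(S)={a,b}  FIRST(A)={a}  FIRST(B)={a}
pass 2: — fixpoint
  FIRST(S)={a,b}  FIRST(A)={a}  FIRST(B)={a}

Compute FOLLOW by fixpoint:
FOLLOW(S) := {$}
round 1:
  S→B b: FOLLOW(B) ⊇ FIRST(b) = {b}; new: +{b}
  S→a A: FOLLOW(A) ⊇ FOLLOW(S) ⊇ {$}; new: +{$}
  S: {$}  A: {$}  B: {b}
round 2:
  A→B: FOLLOW(B) ⊇ FOLLOW(A) ⊇ {$}; new: +{$}
  S: {$}  A: {$}  B: {$,b}
round 3: (no change)
  S: {$}  A: {$}  B: {$,b}

FOLLOW(B) = ["$", "b"]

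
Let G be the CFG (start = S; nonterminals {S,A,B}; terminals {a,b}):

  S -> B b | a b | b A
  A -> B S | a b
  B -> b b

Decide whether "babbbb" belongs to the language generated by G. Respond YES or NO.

Convert to CNF:
  S -> B T1 | T0 T1 | T1 A
  A -> B S | T0 T1
  B -> T1 T1
  T0 -> a
  T1 -> b

Fill CYK table bottom-up:
  T[0,0] 'b' = {T1}  orig:{}
  T[1,1] 'a' = {T0}  orig:{}
  T[2,2] 'b' = {T1}  orig:{}
  T[3,3] 'b' = {T1}  orig:{}
  T[4,4] 'b' = {T1}  orig:{}
  T[5,5] 'b' = {T1}  orig:{}
  T[0,1] 'ba' = ∅
  T[1,2] 'ab' = {A,S}
  T[2,3] 'bb' = {B}
  T[3,4] 'bb' = {B}
  T[4,5] 'bb' = {B}
  T[0,2] 'bab' = {S}
  T[1,3] 'abb' = ∅
  T[2,4] 'bbb' = {S}
  T[3,5] 'bbb' = {S}
  T[0,3] 'babb' = ∅
  T[1,4] 'abbb' = ∅
  T[2,5] 'bbbb' = ∅
  T[0,4] 'babbb' = ∅
  T[1,5] 'abbbb' = ∅
  T[0,5] 'babbbb' = ∅

S ∉ T[0,5] ⇒ NO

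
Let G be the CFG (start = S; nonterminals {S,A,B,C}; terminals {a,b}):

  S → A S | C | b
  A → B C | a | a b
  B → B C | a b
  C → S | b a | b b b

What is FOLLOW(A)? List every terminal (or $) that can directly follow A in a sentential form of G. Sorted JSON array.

FIRST sets, iterate to fixpoint:
pass 1:
  A via A→a: +{a}
  B via B→a b: +{a}
  C via C→b a: +{b}
  S via S→A S: +{a}
  S via S→C: +{b}
  FIRST[S]={a,b}  FIRST[A]={a}  FIRST[B]={a}  FIRST[C]={b}
pass 2:
  C via C→S: +{a}
  FIRST[S]={a,b}  FIRST[A]={a}  FIRST[B]={a}  FIRST[C]={a,b}
pass 3: (no change)
  FIRST[S]={a,b}  FIRST[A]={a}  FIRST[B]={a}  FIRST[C]={a,b}

FOLLOW sets:
seed FOLLOW(S) with $
round 1:
  A→B C: FOLLOW(B) ⊇ FIRST(C) = {a,b}; new: +{a,b}
  B→B C: FOLLOW(C) ⊇ FOLLOW(B) ⊇ {a,b}; new: +{a,b}
  C→S: FOLLOW(S) ⊇ FOLLOW(C) ⊇ {a,b}; new: +{a,b}
  S→A S: FOLLOW(A) ⊇ FIRST(S) = {a,b}; new: +{a,b}
  S→C: FOLLOW(C) ⊇ FOLLOW(S) ⊇ {$,a,b}; new: +{$}
  S: {$,a,b}  A: {a,b}  B: {a,b}  C: {$,a,b}
round 2: done
  S: {$,a,b}  A: {a,b}  B: {a,b}  C: {$,a,b}

FOLLOW(A) = ["a", "b"]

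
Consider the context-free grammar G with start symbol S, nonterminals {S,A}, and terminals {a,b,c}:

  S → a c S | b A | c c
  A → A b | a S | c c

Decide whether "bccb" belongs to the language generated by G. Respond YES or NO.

CNF form of G:
  S -> T0 A | T1 X3 | T2 T2
  A -> A T0 | T1 S | T2 T2
  T0 -> b
  T1 -> a
  T2 -> c
  X3 -> T2 S

CYK fill:
  T[0,0] 'b' = {T0}  orig:{}
  T[1,1] 'c' = {T2}  orig:{}
  T[2,2] 'c' = {T2}  orig:{}
  T[3,3] 'b' = {T0}  orig:{}
  T[0,1] 'bc' = ∅
  T[1,2] 'cc' = {A,S}
  T[2,3] 'cb' = ∅
  T[0,2] 'bcc' = {S}
  T[1,3] 'ccb' = {A}
  T[0,3] 'bccb' = {S}

S ∈ T[0,3] ⇒ YES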